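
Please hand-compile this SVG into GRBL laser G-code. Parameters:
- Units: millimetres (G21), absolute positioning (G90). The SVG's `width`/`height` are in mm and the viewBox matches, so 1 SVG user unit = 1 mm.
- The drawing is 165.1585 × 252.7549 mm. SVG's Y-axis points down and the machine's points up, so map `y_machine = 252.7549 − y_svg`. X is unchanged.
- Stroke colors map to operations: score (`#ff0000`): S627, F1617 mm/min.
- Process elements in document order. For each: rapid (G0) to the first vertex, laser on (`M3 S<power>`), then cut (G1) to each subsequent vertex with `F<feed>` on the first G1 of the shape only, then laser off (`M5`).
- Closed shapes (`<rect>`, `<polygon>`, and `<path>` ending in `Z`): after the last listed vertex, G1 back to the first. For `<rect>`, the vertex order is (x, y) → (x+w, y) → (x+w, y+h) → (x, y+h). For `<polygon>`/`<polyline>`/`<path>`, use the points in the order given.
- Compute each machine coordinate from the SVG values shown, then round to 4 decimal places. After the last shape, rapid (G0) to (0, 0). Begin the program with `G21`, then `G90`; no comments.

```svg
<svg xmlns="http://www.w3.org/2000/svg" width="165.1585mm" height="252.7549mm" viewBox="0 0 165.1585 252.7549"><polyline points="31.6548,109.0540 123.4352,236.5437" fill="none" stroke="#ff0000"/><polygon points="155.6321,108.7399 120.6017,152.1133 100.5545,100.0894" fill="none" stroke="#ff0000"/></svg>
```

Since the viewBox matches the mm dimensions, user units are millimetres directly. The only transform is the Y-flip y_m = 252.7549 − y_svg.

Shape 1 is a line segment drawn with `<polyline>`. Its stroke #ff0000 means score at S627, F1617. After flipping Y the toolpath is (31.6548,143.7009) → (123.4352,16.2112).

Shape 2 is a regular polygon drawn with `<polygon>`. Its stroke #ff0000 means score at S627, F1617. After flipping Y the toolpath is (155.6321,144.0150) → (120.6017,100.6416) → (100.5545,152.6655) → (155.6321,144.0150), returning to the start.

G21
G90
G0 X31.6548 Y143.7009
M3 S627
G1 X123.4352 Y16.2112 F1617
M5
G0 X155.6321 Y144.0150
M3 S627
G1 X120.6017 Y100.6416 F1617
G1 X100.5545 Y152.6655
G1 X155.6321 Y144.0150
M5
G0 X0.0000 Y0.0000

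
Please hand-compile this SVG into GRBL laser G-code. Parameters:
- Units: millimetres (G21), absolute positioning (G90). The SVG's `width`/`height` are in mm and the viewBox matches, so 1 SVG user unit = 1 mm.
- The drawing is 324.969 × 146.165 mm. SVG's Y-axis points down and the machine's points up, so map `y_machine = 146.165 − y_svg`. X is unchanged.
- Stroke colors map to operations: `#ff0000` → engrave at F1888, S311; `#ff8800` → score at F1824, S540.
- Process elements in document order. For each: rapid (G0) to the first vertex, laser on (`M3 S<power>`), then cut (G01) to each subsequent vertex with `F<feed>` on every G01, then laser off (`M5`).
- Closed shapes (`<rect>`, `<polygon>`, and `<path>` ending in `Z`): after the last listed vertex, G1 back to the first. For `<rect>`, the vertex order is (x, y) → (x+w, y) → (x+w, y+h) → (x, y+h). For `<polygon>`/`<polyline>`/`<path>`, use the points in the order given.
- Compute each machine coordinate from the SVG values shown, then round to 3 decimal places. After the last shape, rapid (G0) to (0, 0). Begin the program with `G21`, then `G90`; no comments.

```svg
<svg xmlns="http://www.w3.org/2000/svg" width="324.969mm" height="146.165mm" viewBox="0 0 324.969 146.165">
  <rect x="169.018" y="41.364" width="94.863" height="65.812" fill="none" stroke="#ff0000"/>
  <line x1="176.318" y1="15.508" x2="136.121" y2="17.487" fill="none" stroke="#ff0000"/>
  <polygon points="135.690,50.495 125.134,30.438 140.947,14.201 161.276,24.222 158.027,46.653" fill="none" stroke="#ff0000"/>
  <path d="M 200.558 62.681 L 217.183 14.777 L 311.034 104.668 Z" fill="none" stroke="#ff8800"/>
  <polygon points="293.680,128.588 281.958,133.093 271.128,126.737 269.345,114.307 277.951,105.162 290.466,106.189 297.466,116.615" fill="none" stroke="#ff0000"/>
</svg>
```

G21
G90
G0 X169.018 Y104.801
M3 S311
G01 X263.881 Y104.801 F1888
G01 X263.881 Y38.989 F1888
G01 X169.018 Y38.989 F1888
G01 X169.018 Y104.801 F1888
M5
G0 X176.318 Y130.657
M3 S311
G01 X136.121 Y128.678 F1888
M5
G0 X135.690 Y95.670
M3 S311
G01 X125.134 Y115.727 F1888
G01 X140.947 Y131.964 F1888
G01 X161.276 Y121.943 F1888
G01 X158.027 Y99.512 F1888
G01 X135.690 Y95.670 F1888
M5
G0 X200.558 Y83.484
M3 S540
G01 X217.183 Y131.388 F1824
G01 X311.034 Y41.497 F1824
G01 X200.558 Y83.484 F1824
M5
G0 X293.680 Y17.577
M3 S311
G01 X281.958 Y13.072 F1888
G01 X271.128 Y19.428 F1888
G01 X269.345 Y31.858 F1888
G01 X277.951 Y41.003 F1888
G01 X290.466 Y39.976 F1888
G01 X297.466 Y29.550 F1888
G01 X293.680 Y17.577 F1888
M5
G0 X0.000 Y0.000

Since the viewBox matches the mm dimensions, user units are millimetres directly. The only transform is the Y-flip y_m = 146.165 − y_svg.

Shape 1 is a rectangle drawn with `<rect>`. Its stroke #ff0000 means engrave at S311, F1888. After flipping Y the toolpath is (169.018,104.801) → (263.881,104.801) → (263.881,38.989) → (169.018,38.989) → (169.018,104.801), returning to the start.

Shape 2 is a line segment drawn with `<line>`. Its stroke #ff0000 means engrave at S311, F1888. After flipping Y the toolpath is (176.318,130.657) → (136.121,128.678).

Shape 3 is a regular polygon drawn with `<polygon>`. Its stroke #ff0000 means engrave at S311, F1888. After flipping Y the toolpath is (135.690,95.670) → (125.134,115.727) → (140.947,131.964) → (161.276,121.943) → (158.027,99.512) → (135.690,95.670), returning to the start.

Shape 4 is a closed polygon drawn with `<path>`. Its stroke #ff8800 means score at S540, F1824. After flipping Y the toolpath is (200.558,83.484) → (217.183,131.388) → (311.034,41.497) → (200.558,83.484), returning to the start.

Shape 5 is a regular polygon drawn with `<polygon>`. Its stroke #ff0000 means engrave at S311, F1888. After flipping Y the toolpath is (293.680,17.577) → (281.958,13.072) → (271.128,19.428) → (269.345,31.858) → (277.951,41.003) → (290.466,39.976) → (297.466,29.550) → (293.680,17.577), returning to the start.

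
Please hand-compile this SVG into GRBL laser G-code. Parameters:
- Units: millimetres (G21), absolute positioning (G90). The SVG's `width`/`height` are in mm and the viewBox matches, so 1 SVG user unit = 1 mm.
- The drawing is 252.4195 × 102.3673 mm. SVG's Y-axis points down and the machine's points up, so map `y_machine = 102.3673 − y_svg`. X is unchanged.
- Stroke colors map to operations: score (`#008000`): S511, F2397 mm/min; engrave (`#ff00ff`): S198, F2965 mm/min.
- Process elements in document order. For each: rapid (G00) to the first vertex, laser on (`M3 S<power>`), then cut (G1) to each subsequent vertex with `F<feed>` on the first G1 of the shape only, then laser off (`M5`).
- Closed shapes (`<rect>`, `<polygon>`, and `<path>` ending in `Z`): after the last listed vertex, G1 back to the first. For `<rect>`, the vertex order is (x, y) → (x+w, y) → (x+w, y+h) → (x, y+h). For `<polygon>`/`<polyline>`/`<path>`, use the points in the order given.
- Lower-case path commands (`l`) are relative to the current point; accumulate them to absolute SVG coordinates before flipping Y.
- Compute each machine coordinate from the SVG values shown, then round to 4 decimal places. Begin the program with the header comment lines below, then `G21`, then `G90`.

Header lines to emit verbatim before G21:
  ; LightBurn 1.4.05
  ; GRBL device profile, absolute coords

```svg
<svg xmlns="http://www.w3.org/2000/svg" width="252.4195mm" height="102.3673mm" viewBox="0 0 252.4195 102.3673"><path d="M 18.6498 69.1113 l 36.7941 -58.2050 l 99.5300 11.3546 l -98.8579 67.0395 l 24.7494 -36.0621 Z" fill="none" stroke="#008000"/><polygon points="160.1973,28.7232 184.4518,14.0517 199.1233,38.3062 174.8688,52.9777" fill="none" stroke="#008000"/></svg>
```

viewBox `0 0 252.4195 102.3673` with mm width/height → 1 unit = 1 mm. Flip: y_m = 102.3673 − y_svg.

**Shape 1** — `<path>` closed polygon, stroke `#008000` → score (S511, F2397). Machine vertices: (18.6498,33.2560) → (55.4439,91.4610) → (154.9739,80.1064) → (56.1160,13.0669) → (80.8654,49.1290) → (18.6498,33.2560). Closed: final G1 returns to the first vertex.

**Shape 2** — `<polygon>` regular polygon, stroke `#008000` → score (S511, F2397). Machine vertices: (160.1973,73.6441) → (184.4518,88.3156) → (199.1233,64.0611) → (174.8688,49.3896) → (160.1973,73.6441). Closed: final G1 returns to the first vertex.

; LightBurn 1.4.05
; GRBL device profile, absolute coords
G21
G90
G00 X18.6498 Y33.2560
M3 S511
G1 X55.4439 Y91.4610 F2397
G1 X154.9739 Y80.1064
G1 X56.1160 Y13.0669
G1 X80.8654 Y49.1290
G1 X18.6498 Y33.2560
M5
G00 X160.1973 Y73.6441
M3 S511
G1 X184.4518 Y88.3156 F2397
G1 X199.1233 Y64.0611
G1 X174.8688 Y49.3896
G1 X160.1973 Y73.6441
M5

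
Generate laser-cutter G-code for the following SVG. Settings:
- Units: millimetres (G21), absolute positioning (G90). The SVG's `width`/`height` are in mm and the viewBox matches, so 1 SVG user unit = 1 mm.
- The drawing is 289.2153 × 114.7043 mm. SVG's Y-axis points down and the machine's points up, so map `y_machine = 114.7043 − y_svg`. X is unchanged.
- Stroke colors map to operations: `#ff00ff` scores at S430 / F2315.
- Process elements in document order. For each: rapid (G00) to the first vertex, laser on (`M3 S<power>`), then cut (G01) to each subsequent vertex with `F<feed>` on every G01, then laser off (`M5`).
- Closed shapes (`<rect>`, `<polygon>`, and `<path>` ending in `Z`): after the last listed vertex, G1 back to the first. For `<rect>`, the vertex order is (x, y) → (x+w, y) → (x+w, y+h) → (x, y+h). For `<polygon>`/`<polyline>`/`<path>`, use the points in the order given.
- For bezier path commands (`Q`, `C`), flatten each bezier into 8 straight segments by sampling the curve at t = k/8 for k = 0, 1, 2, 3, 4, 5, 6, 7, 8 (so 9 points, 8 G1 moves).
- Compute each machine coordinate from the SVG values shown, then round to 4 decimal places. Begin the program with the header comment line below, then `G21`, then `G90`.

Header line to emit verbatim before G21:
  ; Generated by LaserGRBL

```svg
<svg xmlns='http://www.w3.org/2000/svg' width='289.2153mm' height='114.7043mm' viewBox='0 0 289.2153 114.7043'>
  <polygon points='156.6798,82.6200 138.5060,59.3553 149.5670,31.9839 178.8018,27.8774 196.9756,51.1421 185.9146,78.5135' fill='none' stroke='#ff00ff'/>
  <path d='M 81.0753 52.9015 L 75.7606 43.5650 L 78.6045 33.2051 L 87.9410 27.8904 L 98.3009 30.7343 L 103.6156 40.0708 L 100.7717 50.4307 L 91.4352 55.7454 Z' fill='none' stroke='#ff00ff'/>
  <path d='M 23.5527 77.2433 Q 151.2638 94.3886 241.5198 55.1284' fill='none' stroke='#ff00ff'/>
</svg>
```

; Generated by LaserGRBL
G21
G90
G00 X156.6798 Y32.0843
M3 S430
G01 X138.5060 Y55.3490 F2315
G01 X149.5670 Y82.7204 F2315
G01 X178.8018 Y86.8269 F2315
G01 X196.9756 Y63.5622 F2315
G01 X185.9146 Y36.1908 F2315
G01 X156.6798 Y32.0843 F2315
M5
G00 X81.0753 Y61.8028
M3 S430
G01 X75.7606 Y71.1393 F2315
G01 X78.6045 Y81.4992 F2315
G01 X87.9410 Y86.8139 F2315
G01 X98.3009 Y83.9700 F2315
G01 X103.6156 Y74.6335 F2315
G01 X100.7717 Y64.2736 F2315
G01 X91.4352 Y58.9589 F2315
G01 X81.0753 Y61.8028 F2315
M5
G00 X23.5527 Y37.4610
M3 S430
G01 X54.8952 Y34.0560 F2315
G01 X85.0673 Y32.4137 F2315
G01 X114.0689 Y32.5340 F2315
G01 X141.9000 Y34.4171 F2315
G01 X168.5607 Y38.0628 F2315
G01 X194.0509 Y43.4711 F2315
G01 X218.3706 Y50.6422 F2315
G01 X241.5198 Y59.5759 F2315
M5

viewBox `0 0 289.2153 114.7043` with mm width/height → 1 unit = 1 mm. Flip: y_m = 114.7043 − y_svg.

**Shape 1** — `<polygon>` regular polygon, stroke `#ff00ff` → score (S430, F2315). Machine vertices: (156.6798,32.0843) → (138.5060,55.3490) → (149.5670,82.7204) → (178.8018,86.8269) → (196.9756,63.5622) → (185.9146,36.1908) → (156.6798,32.0843). Closed: final G1 returns to the first vertex.

**Shape 2** — `<path>` regular polygon, stroke `#ff00ff` → score (S430, F2315). Machine vertices: (81.0753,61.8028) → (75.7606,71.1393) → (78.6045,81.4992) → (87.9410,86.8139) → (98.3009,83.9700) → (103.6156,74.6335) → (100.7717,64.2736) → (91.4352,58.9589) → (81.0753,61.8028). Closed: final G1 returns to the first vertex.

**Shape 3** — `<path>` quadratic bezier, stroke `#ff00ff` → score (S430, F2315). Control points (SVG): P0=(23.5527,77.2433), P1=(151.2638,94.3886), P2=(241.5198,55.1284); sampled at t=k/8. Machine vertices: (23.5527,37.4610) → (54.8952,34.0560) → (85.0673,32.4137) → (114.0689,32.5340) → (141.9000,34.4171) → (168.5607,38.0628) → (194.0509,43.4711) → (218.3706,50.6422) → (241.5198,59.5759). Open path.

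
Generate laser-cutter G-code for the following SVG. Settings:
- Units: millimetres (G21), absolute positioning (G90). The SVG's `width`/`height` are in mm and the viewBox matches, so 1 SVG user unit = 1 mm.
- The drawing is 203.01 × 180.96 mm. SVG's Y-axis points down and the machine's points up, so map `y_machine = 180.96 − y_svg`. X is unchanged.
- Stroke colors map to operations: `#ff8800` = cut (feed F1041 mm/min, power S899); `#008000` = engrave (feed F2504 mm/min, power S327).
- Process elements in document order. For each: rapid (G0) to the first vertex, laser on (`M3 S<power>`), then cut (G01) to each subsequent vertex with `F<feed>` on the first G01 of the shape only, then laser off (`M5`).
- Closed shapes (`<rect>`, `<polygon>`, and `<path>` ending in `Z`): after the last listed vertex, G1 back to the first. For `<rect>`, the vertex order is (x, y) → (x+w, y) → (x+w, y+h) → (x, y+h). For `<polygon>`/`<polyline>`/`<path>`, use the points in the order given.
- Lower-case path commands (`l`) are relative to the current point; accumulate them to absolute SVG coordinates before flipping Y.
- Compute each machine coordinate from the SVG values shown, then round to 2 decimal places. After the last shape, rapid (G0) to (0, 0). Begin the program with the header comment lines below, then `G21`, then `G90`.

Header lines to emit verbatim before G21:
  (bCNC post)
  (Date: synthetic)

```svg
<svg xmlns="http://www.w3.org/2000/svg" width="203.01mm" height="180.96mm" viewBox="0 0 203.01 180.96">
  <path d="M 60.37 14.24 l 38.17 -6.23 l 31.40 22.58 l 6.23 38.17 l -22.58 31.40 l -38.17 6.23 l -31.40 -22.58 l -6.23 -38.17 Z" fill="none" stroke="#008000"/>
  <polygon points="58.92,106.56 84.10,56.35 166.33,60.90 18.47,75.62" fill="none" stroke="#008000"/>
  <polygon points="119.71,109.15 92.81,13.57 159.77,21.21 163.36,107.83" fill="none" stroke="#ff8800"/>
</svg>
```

(bCNC post)
(Date: synthetic)
G21
G90
G0 X60.37 Y166.72
M3 S327
G01 X98.54 Y172.95 F2504
G01 X129.94 Y150.37
G01 X136.17 Y112.20
G01 X113.59 Y80.80
G01 X75.42 Y74.57
G01 X44.02 Y97.15
G01 X37.79 Y135.32
G01 X60.37 Y166.72
M5
G0 X58.92 Y74.40
M3 S327
G01 X84.10 Y124.61 F2504
G01 X166.33 Y120.06
G01 X18.47 Y105.34
G01 X58.92 Y74.40
M5
G0 X119.71 Y71.81
M3 S899
G01 X92.81 Y167.39 F1041
G01 X159.77 Y159.75
G01 X163.36 Y73.13
G01 X119.71 Y71.81
M5
G0 X0.00 Y0.00

Since the viewBox matches the mm dimensions, user units are millimetres directly. The only transform is the Y-flip y_m = 180.96 − y_svg.

Shape 1 is a regular polygon drawn with `<path>`. Its stroke #008000 means engrave at S327, F2504. After flipping Y the toolpath is (60.37,166.72) → (98.54,172.95) → (129.94,150.37) → (136.17,112.20) → (113.59,80.80) → (75.42,74.57) → (44.02,97.15) → (37.79,135.32) → (60.37,166.72), returning to the start.

Shape 2 is a closed polygon drawn with `<polygon>`. Its stroke #008000 means engrave at S327, F2504. After flipping Y the toolpath is (58.92,74.40) → (84.10,124.61) → (166.33,120.06) → (18.47,105.34) → (58.92,74.40), returning to the start.

Shape 3 is a closed polygon drawn with `<polygon>`. Its stroke #ff8800 means cut at S899, F1041. After flipping Y the toolpath is (119.71,71.81) → (92.81,167.39) → (159.77,159.75) → (163.36,73.13) → (119.71,71.81), returning to the start.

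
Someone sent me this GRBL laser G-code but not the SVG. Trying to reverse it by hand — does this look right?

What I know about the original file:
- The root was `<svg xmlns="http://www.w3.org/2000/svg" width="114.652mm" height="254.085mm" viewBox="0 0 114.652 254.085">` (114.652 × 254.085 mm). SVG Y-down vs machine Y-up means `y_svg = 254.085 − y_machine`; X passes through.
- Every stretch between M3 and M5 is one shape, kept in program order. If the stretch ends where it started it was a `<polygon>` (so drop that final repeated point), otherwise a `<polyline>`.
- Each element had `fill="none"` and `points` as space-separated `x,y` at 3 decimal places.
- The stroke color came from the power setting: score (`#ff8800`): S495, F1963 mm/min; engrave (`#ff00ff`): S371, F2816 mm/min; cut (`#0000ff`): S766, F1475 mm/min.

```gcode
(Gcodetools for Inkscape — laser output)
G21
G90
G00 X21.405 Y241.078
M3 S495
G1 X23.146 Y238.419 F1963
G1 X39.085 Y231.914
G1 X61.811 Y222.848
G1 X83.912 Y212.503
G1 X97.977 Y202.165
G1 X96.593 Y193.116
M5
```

<svg xmlns="http://www.w3.org/2000/svg" width="114.652mm" height="254.085mm" viewBox="0 0 114.652 254.085">
  <polyline points="21.405,13.007 23.146,15.666 39.085,22.171 61.811,31.237 83.912,41.582 97.977,51.920 96.593,60.969" fill="none" stroke="#ff8800"/>
</svg>

Each laser-on run becomes one SVG element. Flip Y back into SVG space with y_svg = 254.085 − y_machine. Every run uses S495, so all elements get stroke `#ff8800` (score).

Run 1: The run is open, so emit a `<polyline>` with points (Y-flipped): 21.405,13.007 23.146,15.666 39.085,22.171 61.811,31.237 83.912,41.582 97.977,51.920 96.593,60.969.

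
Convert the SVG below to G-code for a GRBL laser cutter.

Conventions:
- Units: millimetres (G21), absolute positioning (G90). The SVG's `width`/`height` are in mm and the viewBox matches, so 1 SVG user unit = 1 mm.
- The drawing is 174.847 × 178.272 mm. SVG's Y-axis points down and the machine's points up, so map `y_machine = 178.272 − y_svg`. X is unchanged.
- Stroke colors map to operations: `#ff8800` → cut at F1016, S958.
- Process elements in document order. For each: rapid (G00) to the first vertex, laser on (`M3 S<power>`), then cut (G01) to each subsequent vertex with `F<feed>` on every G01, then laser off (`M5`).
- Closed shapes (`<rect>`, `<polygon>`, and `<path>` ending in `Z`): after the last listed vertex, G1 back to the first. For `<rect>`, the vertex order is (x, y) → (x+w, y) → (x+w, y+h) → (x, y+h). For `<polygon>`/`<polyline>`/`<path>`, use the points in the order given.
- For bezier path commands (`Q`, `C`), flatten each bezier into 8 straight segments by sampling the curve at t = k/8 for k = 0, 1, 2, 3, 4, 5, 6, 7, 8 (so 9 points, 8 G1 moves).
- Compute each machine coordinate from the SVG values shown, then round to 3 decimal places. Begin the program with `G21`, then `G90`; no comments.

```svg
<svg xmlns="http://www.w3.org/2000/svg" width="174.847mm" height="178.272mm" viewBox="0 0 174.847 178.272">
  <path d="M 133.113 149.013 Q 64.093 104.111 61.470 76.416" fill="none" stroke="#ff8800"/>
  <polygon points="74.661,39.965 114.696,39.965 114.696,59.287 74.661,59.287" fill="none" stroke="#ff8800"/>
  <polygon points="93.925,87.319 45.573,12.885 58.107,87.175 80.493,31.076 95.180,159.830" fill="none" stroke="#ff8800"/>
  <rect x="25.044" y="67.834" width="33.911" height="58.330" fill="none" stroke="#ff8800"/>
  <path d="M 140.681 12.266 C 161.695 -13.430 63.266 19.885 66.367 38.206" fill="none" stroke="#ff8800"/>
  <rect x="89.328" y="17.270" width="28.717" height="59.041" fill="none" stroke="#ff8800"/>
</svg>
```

G21
G90
G00 X133.113 Y29.259
M3 S958
G01 X116.895 Y40.216 F1016
G01 X102.753 Y50.635 F1016
G01 X90.685 Y60.516 F1016
G01 X80.692 Y69.859 F1016
G01 X72.774 Y78.665 F1016
G01 X66.931 Y86.933 F1016
G01 X63.163 Y94.663 F1016
G01 X61.470 Y101.856 F1016
M5
G00 X74.661 Y138.307
M3 S958
G01 X114.696 Y138.307 F1016
G01 X114.696 Y118.985 F1016
G01 X74.661 Y118.985 F1016
G01 X74.661 Y138.307 F1016
M5
G00 X93.925 Y90.953
M3 S958
G01 X45.573 Y165.387 F1016
G01 X58.107 Y91.097 F1016
G01 X80.493 Y147.196 F1016
G01 X95.180 Y18.442 F1016
G01 X93.925 Y90.953 F1016
M5
G00 X25.044 Y110.438
M3 S958
G01 X58.955 Y110.438 F1016
G01 X58.955 Y52.108 F1016
G01 X25.044 Y52.108 F1016
G01 X25.044 Y110.438 F1016
M5
G00 X140.681 Y166.006
M3 S958
G01 X143.394 Y173.020 F1016
G01 X137.499 Y175.370 F1016
G01 X125.585 Y173.921 F1016
G01 X110.241 Y169.542 F1016
G01 X94.058 Y163.100 F1016
G01 X79.625 Y155.462 F1016
G01 X69.532 Y147.495 F1016
G01 X66.367 Y140.066 F1016
M5
G00 X89.328 Y161.002
M3 S958
G01 X118.045 Y161.002 F1016
G01 X118.045 Y101.961 F1016
G01 X89.328 Y101.961 F1016
G01 X89.328 Y161.002 F1016
M5

1 u = 1 mm; y_m = 178.272 − y.

[1] `<path>` quadratic bezier, #ff8800→cut S958 F1016: (133.113,29.259) → (116.895,40.216) → (102.753,50.635) → (90.685,60.516) → (80.692,69.859) → (72.774,78.665) → (66.931,86.933) → (63.163,94.663) → (61.470,101.856)

[2] `<polygon>` rectangle, #ff8800→cut S958 F1016: (74.661,138.307) → (114.696,138.307) → (114.696,118.985) → (74.661,118.985) → (74.661,138.307) (closed)

[3] `<polygon>` closed polygon, #ff8800→cut S958 F1016: (93.925,90.953) → (45.573,165.387) → (58.107,91.097) → (80.493,147.196) → (95.180,18.442) → (93.925,90.953) (closed)

[4] `<rect>` rectangle, #ff8800→cut S958 F1016: (25.044,110.438) → (58.955,110.438) → (58.955,52.108) → (25.044,52.108) → (25.044,110.438) (closed)

[5] `<path>` cubic bezier, #ff8800→cut S958 F1016: (140.681,166.006) → (143.394,173.020) → (137.499,175.370) → (125.585,173.921) → (110.241,169.542) → (94.058,163.100) → (79.625,155.462) → (69.532,147.495) → (66.367,140.066)

[6] `<rect>` rectangle, #ff8800→cut S958 F1016: (89.328,161.002) → (118.045,161.002) → (118.045,101.961) → (89.328,101.961) → (89.328,161.002) (closed)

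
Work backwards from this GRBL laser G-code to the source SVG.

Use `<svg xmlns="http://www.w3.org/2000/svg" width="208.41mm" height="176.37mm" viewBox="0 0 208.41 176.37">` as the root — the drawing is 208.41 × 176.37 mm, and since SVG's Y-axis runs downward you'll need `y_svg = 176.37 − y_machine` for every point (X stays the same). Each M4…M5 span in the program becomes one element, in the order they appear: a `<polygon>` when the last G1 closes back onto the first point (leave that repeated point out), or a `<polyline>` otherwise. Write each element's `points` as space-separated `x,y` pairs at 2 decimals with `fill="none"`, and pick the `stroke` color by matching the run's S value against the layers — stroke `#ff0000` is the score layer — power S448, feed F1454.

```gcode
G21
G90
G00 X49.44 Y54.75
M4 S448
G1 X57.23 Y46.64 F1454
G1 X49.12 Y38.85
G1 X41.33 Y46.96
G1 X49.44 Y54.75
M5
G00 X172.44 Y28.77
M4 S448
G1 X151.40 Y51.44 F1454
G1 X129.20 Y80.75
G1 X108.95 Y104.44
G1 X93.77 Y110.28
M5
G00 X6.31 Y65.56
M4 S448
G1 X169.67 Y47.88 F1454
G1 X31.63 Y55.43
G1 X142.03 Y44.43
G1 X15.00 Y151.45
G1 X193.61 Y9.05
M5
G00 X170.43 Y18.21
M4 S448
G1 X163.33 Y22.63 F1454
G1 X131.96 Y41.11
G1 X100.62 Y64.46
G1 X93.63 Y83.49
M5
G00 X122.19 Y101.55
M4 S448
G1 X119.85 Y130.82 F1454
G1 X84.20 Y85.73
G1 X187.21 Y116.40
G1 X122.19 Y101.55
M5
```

Machine Y-up, SVG Y-down with viewBox height 176.37, so y_svg = 176.37 − y_machine; X carries over. Every run uses S448, so all elements get stroke `#ff0000` (score).

Run 1: The run returns to its start, so emit a `<polygon>` with points (Y-flipped): 49.44,121.62 57.23,129.73 49.12,137.52 41.33,129.41.

Run 2: The run is open, so emit a `<polyline>` with points (Y-flipped): 172.44,147.60 151.40,124.93 129.20,95.62 108.95,71.93 93.77,66.09.

Run 3: The run is open, so emit a `<polyline>` with points (Y-flipped): 6.31,110.81 169.67,128.49 31.63,120.94 142.03,131.94 15.00,24.92 193.61,167.32.

Run 4: The run is open, so emit a `<polyline>` with points (Y-flipped): 170.43,158.16 163.33,153.74 131.96,135.26 100.62,111.91 93.63,92.88.

Run 5: The run returns to its start, so emit a `<polygon>` with points (Y-flipped): 122.19,74.82 119.85,45.55 84.20,90.64 187.21,59.97.

<svg xmlns="http://www.w3.org/2000/svg" width="208.41mm" height="176.37mm" viewBox="0 0 208.41 176.37">
  <polygon points="49.44,121.62 57.23,129.73 49.12,137.52 41.33,129.41" fill="none" stroke="#ff0000"/>
  <polyline points="172.44,147.60 151.40,124.93 129.20,95.62 108.95,71.93 93.77,66.09" fill="none" stroke="#ff0000"/>
  <polyline points="6.31,110.81 169.67,128.49 31.63,120.94 142.03,131.94 15.00,24.92 193.61,167.32" fill="none" stroke="#ff0000"/>
  <polyline points="170.43,158.16 163.33,153.74 131.96,135.26 100.62,111.91 93.63,92.88" fill="none" stroke="#ff0000"/>
  <polygon points="122.19,74.82 119.85,45.55 84.20,90.64 187.21,59.97" fill="none" stroke="#ff0000"/>
</svg>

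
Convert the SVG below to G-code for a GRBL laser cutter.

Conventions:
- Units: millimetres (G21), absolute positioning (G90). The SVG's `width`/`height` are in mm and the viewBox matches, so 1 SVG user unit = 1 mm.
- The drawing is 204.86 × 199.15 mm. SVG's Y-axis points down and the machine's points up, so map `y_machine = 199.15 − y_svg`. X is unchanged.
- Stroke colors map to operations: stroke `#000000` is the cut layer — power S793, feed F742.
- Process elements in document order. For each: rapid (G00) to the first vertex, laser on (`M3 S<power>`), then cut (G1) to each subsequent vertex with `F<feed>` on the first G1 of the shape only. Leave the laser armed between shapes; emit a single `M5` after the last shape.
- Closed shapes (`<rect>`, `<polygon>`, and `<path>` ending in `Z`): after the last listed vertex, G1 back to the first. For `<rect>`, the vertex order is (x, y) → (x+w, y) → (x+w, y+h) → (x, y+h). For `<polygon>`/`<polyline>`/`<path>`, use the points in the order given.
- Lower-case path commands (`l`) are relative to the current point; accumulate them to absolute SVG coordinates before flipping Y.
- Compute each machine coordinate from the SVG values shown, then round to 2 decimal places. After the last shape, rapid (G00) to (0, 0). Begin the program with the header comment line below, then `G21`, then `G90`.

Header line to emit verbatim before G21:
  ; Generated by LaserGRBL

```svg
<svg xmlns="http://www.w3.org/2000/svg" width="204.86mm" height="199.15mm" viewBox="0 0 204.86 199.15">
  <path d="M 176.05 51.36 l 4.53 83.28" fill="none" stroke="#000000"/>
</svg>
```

; Generated by LaserGRBL
G21
G90
G00 X176.05 Y147.79
M3 S793
G1 X180.58 Y64.51 F742
M5
G00 X0.00 Y0.00

viewBox `0 0 204.86 199.15` with mm width/height → 1 unit = 1 mm. Flip: y_m = 199.15 − y_svg.

**Shape 1** — `<path>` line segment, stroke `#000000` → cut (S793, F742). Machine vertices: (176.05,147.79) → (180.58,64.51). Open path.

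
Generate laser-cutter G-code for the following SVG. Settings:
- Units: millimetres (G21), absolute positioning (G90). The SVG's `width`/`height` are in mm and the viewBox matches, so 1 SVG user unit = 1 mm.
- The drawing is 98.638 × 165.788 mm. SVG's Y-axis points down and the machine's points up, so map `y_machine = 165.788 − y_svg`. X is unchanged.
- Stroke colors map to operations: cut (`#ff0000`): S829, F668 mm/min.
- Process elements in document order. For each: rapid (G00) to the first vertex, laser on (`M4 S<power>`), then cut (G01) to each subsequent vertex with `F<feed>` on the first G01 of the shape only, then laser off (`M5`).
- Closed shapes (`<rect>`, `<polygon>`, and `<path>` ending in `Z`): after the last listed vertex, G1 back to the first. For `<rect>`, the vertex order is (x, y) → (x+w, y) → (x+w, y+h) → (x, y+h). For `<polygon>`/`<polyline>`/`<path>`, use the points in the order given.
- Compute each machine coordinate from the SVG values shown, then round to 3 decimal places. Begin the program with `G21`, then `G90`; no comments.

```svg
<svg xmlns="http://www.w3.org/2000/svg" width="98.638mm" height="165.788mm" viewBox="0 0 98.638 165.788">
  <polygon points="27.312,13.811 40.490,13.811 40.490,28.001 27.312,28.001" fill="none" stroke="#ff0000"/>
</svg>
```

viewBox `0 0 98.638 165.788` with mm width/height → 1 unit = 1 mm. Flip: y_m = 165.788 − y_svg.

**Shape 1** — `<polygon>` rectangle, stroke `#ff0000` → cut (S829, F668). Machine vertices: (27.312,151.977) → (40.490,151.977) → (40.490,137.787) → (27.312,137.787) → (27.312,151.977). Closed: final G1 returns to the first vertex.

G21
G90
G00 X27.312 Y151.977
M4 S829
G01 X40.490 Y151.977 F668
G01 X40.490 Y137.787
G01 X27.312 Y137.787
G01 X27.312 Y151.977
M5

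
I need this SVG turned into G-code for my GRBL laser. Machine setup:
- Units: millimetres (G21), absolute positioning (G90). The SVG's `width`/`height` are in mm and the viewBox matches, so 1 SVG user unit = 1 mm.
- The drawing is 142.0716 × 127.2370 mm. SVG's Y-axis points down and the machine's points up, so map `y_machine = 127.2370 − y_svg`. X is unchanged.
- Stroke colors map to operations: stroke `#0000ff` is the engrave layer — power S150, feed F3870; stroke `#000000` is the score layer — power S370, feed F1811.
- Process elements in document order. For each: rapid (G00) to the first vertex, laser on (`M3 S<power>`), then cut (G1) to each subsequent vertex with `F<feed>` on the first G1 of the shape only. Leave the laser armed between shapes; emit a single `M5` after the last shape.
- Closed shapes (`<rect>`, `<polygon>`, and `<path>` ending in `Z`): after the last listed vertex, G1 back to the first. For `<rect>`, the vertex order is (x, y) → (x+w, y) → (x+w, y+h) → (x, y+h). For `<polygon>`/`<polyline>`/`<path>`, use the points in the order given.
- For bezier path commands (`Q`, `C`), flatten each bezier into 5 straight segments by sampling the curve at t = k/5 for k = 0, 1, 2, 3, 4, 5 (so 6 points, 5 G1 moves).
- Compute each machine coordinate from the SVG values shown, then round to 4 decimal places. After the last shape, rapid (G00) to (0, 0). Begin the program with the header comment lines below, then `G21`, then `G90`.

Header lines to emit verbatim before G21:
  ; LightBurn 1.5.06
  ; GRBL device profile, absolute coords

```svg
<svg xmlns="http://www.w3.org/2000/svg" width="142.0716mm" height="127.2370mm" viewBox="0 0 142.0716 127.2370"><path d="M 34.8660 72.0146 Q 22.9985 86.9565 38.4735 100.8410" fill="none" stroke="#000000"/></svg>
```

; LightBurn 1.5.06
; GRBL device profile, absolute coords
G21
G90
G00 X34.8660 Y55.2224
M3 S370
G1 X31.2127 Y49.2879 F1811
G1 X29.7468 Y43.4381
G1 X30.4683 Y37.6728
G1 X33.3772 Y31.9921
G1 X38.4735 Y26.3960
M5
G00 X0.0000 Y0.0000

Since the viewBox matches the mm dimensions, user units are millimetres directly. The only transform is the Y-flip y_m = 127.2370 − y_svg.

Shape 1 is a quadratic bezier drawn with `<path>`. Its stroke #000000 means score at S370, F1811. After flipping Y the toolpath is (34.8660,55.2224) → (31.2127,49.2879) → (29.7468,43.4381) → (30.4683,37.6728) → (33.3772,31.9921) → (38.4735,26.3960).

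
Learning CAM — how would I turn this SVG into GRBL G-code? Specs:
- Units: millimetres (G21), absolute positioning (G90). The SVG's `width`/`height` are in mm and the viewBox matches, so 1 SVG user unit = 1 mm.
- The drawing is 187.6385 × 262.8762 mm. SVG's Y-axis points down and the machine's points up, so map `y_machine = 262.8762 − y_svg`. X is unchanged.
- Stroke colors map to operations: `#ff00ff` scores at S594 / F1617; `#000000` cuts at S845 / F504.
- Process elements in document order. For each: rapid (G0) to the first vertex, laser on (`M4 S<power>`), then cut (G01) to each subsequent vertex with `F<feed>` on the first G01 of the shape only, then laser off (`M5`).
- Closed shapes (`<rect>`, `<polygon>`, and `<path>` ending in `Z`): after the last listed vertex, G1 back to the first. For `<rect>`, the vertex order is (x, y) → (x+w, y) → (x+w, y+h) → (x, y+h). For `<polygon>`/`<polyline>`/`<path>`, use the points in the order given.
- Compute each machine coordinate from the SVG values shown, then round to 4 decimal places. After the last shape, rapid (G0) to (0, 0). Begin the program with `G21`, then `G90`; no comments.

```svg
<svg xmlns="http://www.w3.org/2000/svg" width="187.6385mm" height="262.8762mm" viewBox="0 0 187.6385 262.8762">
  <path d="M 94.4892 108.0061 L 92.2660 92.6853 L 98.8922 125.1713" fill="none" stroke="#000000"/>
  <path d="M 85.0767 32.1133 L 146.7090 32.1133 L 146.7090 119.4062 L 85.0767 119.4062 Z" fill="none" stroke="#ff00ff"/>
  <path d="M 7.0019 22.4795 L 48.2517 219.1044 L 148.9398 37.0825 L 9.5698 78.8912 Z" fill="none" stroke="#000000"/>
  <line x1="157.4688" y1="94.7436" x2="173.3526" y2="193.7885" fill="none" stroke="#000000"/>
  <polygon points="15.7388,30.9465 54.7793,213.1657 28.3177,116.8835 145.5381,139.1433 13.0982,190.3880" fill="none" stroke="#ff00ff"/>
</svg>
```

G21
G90
G0 X94.4892 Y154.8701
M4 S845
G01 X92.2660 Y170.1909 F504
G01 X98.8922 Y137.7049
M5
G0 X85.0767 Y230.7629
M4 S594
G01 X146.7090 Y230.7629 F1617
G01 X146.7090 Y143.4700
G01 X85.0767 Y143.4700
G01 X85.0767 Y230.7629
M5
G0 X7.0019 Y240.3967
M4 S845
G01 X48.2517 Y43.7718 F504
G01 X148.9398 Y225.7937
G01 X9.5698 Y183.9850
G01 X7.0019 Y240.3967
M5
G0 X157.4688 Y168.1326
M4 S845
G01 X173.3526 Y69.0877 F504
M5
G0 X15.7388 Y231.9297
M4 S594
G01 X54.7793 Y49.7105 F1617
G01 X28.3177 Y145.9927
G01 X145.5381 Y123.7329
G01 X13.0982 Y72.4882
G01 X15.7388 Y231.9297
M5
G0 X0.0000 Y0.0000

Since the viewBox matches the mm dimensions, user units are millimetres directly. The only transform is the Y-flip y_m = 262.8762 − y_svg.

Shape 1 is a open polyline drawn with `<path>`. Its stroke #000000 means cut at S845, F504. After flipping Y the toolpath is (94.4892,154.8701) → (92.2660,170.1909) → (98.8922,137.7049).

Shape 2 is a rectangle drawn with `<path>`. Its stroke #ff00ff means score at S594, F1617. After flipping Y the toolpath is (85.0767,230.7629) → (146.7090,230.7629) → (146.7090,143.4700) → (85.0767,143.4700) → (85.0767,230.7629), returning to the start.

Shape 3 is a closed polygon drawn with `<path>`. Its stroke #000000 means cut at S845, F504. After flipping Y the toolpath is (7.0019,240.3967) → (48.2517,43.7718) → (148.9398,225.7937) → (9.5698,183.9850) → (7.0019,240.3967), returning to the start.

Shape 4 is a line segment drawn with `<line>`. Its stroke #000000 means cut at S845, F504. After flipping Y the toolpath is (157.4688,168.1326) → (173.3526,69.0877).

Shape 5 is a closed polygon drawn with `<polygon>`. Its stroke #ff00ff means score at S594, F1617. After flipping Y the toolpath is (15.7388,231.9297) → (54.7793,49.7105) → (28.3177,145.9927) → (145.5381,123.7329) → (13.0982,72.4882) → (15.7388,231.9297), returning to the start.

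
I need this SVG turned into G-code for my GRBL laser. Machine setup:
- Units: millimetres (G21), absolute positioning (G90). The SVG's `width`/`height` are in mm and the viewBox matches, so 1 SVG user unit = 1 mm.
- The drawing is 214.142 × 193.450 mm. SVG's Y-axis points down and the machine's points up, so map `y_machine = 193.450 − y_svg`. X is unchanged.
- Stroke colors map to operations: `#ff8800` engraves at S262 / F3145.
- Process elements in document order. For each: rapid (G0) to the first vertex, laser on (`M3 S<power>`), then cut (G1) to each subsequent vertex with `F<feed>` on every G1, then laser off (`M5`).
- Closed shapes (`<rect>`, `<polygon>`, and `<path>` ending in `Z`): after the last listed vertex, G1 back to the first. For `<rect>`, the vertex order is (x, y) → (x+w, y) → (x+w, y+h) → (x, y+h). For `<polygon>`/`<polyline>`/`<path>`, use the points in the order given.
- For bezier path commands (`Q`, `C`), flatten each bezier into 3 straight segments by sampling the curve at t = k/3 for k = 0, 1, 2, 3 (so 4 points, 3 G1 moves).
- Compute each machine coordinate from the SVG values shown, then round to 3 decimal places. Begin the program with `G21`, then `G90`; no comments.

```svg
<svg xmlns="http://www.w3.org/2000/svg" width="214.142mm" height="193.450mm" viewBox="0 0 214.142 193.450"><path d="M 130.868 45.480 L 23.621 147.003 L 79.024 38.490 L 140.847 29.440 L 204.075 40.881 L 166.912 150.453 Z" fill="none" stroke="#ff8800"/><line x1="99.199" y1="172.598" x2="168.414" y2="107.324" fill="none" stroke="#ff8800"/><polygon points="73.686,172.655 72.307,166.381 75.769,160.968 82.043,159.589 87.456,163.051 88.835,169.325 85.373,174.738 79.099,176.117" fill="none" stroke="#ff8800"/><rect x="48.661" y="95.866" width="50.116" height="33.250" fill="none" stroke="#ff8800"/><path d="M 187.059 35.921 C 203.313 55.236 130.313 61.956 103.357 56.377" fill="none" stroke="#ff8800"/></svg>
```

viewBox `0 0 214.142 193.450` with mm width/height → 1 unit = 1 mm. Flip: y_m = 193.450 − y_svg.

**Shape 1** — `<path>` closed polygon, stroke `#ff8800` → engrave (S262, F3145). Machine vertices: (130.868,147.970) → (23.621,46.447) → (79.024,154.960) → (140.847,164.010) → (204.075,152.569) → (166.912,42.997) → (130.868,147.970). Closed: final G1 returns to the first vertex.

**Shape 2** — `<line>` line segment, stroke `#ff8800` → engrave (S262, F3145). Machine vertices: (99.199,20.852) → (168.414,86.126). Open path.

**Shape 3** — `<polygon>` regular polygon, stroke `#ff8800` → engrave (S262, F3145). Machine vertices: (73.686,20.795) → (72.307,27.069) → (75.769,32.482) → (82.043,33.861) → (87.456,30.399) → (88.835,24.125) → (85.373,18.712) → (79.099,17.333) → (73.686,20.795). Closed: final G1 returns to the first vertex.

**Shape 4** — `<rect>` rectangle, stroke `#ff8800` → engrave (S262, F3145). Machine vertices: (48.661,97.584) → (98.777,97.584) → (98.777,64.334) → (48.661,64.334) → (48.661,97.584). Closed: final G1 returns to the first vertex.

**Shape 5** — `<path>` cubic bezier, stroke `#ff8800` → engrave (S262, F3145). Control points (SVG): P0=(187.059,35.921), P1=(203.313,55.236), P2=(130.313,61.956), P3=(103.357,56.377); sampled at t=k/3. Machine vertices: (187.059,157.529) → (178.573,142.401) → (140.650,135.605) → (103.357,137.073). Open path.

G21
G90
G0 X130.868 Y147.970
M3 S262
G1 X23.621 Y46.447 F3145
G1 X79.024 Y154.960 F3145
G1 X140.847 Y164.010 F3145
G1 X204.075 Y152.569 F3145
G1 X166.912 Y42.997 F3145
G1 X130.868 Y147.970 F3145
M5
G0 X99.199 Y20.852
M3 S262
G1 X168.414 Y86.126 F3145
M5
G0 X73.686 Y20.795
M3 S262
G1 X72.307 Y27.069 F3145
G1 X75.769 Y32.482 F3145
G1 X82.043 Y33.861 F3145
G1 X87.456 Y30.399 F3145
G1 X88.835 Y24.125 F3145
G1 X85.373 Y18.712 F3145
G1 X79.099 Y17.333 F3145
G1 X73.686 Y20.795 F3145
M5
G0 X48.661 Y97.584
M3 S262
G1 X98.777 Y97.584 F3145
G1 X98.777 Y64.334 F3145
G1 X48.661 Y64.334 F3145
G1 X48.661 Y97.584 F3145
M5
G0 X187.059 Y157.529
M3 S262
G1 X178.573 Y142.401 F3145
G1 X140.650 Y135.605 F3145
G1 X103.357 Y137.073 F3145
M5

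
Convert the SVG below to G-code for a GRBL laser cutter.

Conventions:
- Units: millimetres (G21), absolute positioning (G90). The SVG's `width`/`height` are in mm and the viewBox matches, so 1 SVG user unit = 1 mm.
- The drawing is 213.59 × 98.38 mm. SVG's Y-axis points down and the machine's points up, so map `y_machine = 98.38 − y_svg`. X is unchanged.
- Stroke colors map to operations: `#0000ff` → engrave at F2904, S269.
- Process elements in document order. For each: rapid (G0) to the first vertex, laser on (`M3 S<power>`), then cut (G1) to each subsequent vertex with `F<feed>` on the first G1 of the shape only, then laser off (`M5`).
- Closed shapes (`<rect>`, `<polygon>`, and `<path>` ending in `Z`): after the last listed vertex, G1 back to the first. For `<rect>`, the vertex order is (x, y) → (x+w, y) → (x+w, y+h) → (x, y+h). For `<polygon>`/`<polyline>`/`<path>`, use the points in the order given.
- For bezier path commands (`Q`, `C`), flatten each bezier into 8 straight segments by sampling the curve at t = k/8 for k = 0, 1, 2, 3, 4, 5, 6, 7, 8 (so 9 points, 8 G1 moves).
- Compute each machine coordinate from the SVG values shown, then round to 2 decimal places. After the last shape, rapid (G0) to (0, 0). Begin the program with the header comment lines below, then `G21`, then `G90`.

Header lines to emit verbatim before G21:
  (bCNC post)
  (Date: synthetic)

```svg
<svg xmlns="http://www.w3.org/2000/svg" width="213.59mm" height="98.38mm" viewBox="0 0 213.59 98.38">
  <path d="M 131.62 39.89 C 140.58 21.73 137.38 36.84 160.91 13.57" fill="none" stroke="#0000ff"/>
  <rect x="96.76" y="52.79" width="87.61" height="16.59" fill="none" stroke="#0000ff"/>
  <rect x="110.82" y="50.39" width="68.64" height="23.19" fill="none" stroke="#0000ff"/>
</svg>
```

(bCNC post)
(Date: synthetic)
G21
G90
G0 X131.62 Y58.49
M3 S269
G1 X134.49 Y63.88 F2904
G1 X136.67 Y66.99
G1 X138.62 Y68.66
G1 X140.80 Y69.73
G1 X143.66 Y71.04
G1 X147.67 Y73.43
G1 X153.26 Y77.74
G1 X160.91 Y84.81
M5
G0 X96.76 Y45.59
M3 S269
G1 X184.37 Y45.59 F2904
G1 X184.37 Y29.00
G1 X96.76 Y29.00
G1 X96.76 Y45.59
M5
G0 X110.82 Y47.99
M3 S269
G1 X179.46 Y47.99 F2904
G1 X179.46 Y24.80
G1 X110.82 Y24.80
G1 X110.82 Y47.99
M5
G0 X0.00 Y0.00

viewBox `0 0 213.59 98.38` with mm width/height → 1 unit = 1 mm. Flip: y_m = 98.38 − y_svg.

**Shape 1** — `<path>` cubic bezier, stroke `#0000ff` → engrave (S269, F2904). Control points (SVG): P0=(131.62,39.89), P1=(140.58,21.73), P2=(137.38,36.84), P3=(160.91,13.57); sampled at t=k/8. Machine vertices: (131.62,58.49) → (134.49,63.88) → (136.67,66.99) → (138.62,68.66) → (140.80,69.73) → (143.66,71.04) → (147.67,73.43) → (153.26,77.74) → (160.91,84.81). Open path.

**Shape 2** — `<rect>` rectangle, stroke `#0000ff` → engrave (S269, F2904). Machine vertices: (96.76,45.59) → (184.37,45.59) → (184.37,29.00) → (96.76,29.00) → (96.76,45.59). Closed: final G1 returns to the first vertex.

**Shape 3** — `<rect>` rectangle, stroke `#0000ff` → engrave (S269, F2904). Machine vertices: (110.82,47.99) → (179.46,47.99) → (179.46,24.80) → (110.82,24.80) → (110.82,47.99). Closed: final G1 returns to the first vertex.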